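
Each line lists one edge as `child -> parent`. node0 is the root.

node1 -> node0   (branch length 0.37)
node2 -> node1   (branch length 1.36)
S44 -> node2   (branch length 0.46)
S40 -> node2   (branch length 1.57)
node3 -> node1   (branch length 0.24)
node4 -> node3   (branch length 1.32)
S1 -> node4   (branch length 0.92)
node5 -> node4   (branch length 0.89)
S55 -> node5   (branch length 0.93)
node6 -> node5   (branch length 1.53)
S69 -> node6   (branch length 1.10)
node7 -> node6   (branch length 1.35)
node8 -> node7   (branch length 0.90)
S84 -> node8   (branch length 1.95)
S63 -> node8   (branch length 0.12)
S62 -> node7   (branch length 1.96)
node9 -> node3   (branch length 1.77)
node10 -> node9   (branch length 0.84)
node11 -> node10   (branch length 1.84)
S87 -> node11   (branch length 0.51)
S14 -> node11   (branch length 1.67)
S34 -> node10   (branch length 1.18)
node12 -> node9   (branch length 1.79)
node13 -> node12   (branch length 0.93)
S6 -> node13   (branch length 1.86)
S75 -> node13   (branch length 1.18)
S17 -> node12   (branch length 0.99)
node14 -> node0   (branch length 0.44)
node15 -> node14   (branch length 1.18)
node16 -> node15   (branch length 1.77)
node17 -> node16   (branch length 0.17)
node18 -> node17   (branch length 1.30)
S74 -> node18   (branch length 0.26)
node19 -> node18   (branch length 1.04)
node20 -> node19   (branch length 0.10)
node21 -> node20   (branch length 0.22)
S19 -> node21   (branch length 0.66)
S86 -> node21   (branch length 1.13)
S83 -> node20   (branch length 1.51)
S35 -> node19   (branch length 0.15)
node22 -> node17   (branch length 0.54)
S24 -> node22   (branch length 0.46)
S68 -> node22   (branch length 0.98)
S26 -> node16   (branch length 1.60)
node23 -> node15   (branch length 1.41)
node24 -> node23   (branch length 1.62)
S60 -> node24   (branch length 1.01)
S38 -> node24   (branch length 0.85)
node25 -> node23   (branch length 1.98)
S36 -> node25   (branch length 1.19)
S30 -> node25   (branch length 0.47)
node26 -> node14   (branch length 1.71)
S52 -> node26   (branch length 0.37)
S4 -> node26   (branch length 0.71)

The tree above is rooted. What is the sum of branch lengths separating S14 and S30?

12.21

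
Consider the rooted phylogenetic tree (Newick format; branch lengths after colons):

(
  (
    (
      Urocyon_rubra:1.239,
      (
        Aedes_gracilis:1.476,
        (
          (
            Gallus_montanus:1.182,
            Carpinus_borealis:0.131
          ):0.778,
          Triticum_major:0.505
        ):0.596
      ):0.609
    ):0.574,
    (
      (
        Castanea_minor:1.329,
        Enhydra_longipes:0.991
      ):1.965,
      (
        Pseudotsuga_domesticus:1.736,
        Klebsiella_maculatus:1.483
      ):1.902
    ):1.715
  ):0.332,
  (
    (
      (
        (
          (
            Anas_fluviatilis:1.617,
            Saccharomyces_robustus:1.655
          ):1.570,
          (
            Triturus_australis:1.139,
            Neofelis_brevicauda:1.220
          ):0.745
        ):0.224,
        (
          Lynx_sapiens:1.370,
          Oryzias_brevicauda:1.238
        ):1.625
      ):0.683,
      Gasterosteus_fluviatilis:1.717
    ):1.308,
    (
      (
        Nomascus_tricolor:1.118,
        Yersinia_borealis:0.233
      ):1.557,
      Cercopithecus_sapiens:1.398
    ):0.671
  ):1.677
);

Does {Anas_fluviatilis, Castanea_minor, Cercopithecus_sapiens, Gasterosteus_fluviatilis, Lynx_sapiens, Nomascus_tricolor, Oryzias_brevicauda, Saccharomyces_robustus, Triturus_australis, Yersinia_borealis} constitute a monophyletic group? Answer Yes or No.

The MRCA of the listed taxa is the root, so the smallest clade containing them is the whole tree.
That clade also contains Aedes_gracilis, Carpinus_borealis, Enhydra_longipes, Gallus_montanus, Klebsiella_maculatus, Neofelis_brevicauda, Pseudotsuga_domesticus, Triticum_major, Urocyon_rubra, which are not in the proposed group, so the group is not monophyletic.

No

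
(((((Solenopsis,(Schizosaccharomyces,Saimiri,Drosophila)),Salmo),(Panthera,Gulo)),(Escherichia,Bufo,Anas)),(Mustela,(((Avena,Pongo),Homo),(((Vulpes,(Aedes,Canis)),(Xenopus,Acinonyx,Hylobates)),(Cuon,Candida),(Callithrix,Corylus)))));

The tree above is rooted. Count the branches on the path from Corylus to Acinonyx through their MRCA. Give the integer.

5

The MRCA of Corylus and Acinonyx is the node subtending (((Vulpes,(Aedes,Canis)),(Xenopus,Acinonyx,Hylobates)),(Cuon,Candida),(Callithrix,Corylus)).
From Corylus up to that node: 2 branches. From Acinonyx up to the same node: 3 branches. Total: 2 + 3 = 5.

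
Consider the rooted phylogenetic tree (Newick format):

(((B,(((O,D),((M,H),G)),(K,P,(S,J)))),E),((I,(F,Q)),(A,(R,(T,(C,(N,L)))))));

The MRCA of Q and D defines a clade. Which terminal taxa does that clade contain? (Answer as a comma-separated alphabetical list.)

A, B, C, D, E, F, G, H, I, J, K, L, M, N, O, P, Q, R, S, T

Tracing Q: it sits inside (F,Q).
Tracing D: it sits inside (O,D).
The smallest clade enclosing both is the whole tree (their MRCA is the root), so the answer is all 20 tips in alphabetical order.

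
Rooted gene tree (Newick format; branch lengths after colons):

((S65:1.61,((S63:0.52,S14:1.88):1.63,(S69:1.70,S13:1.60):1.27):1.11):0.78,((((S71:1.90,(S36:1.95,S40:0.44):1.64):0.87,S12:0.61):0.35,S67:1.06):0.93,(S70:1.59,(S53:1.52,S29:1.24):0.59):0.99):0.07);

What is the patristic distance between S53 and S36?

8.84

The path runs S53 → … → MRCA → … → S36; the MRCA is the node subtending ((((S71,(S36,S40)),S12),S67),(S70,(S53,S29))).
Branch lengths along that path: 1.52 + 0.59 + 0.99 + 0.93 + 0.35 + 0.87 + 1.64 + 1.95 = 8.84.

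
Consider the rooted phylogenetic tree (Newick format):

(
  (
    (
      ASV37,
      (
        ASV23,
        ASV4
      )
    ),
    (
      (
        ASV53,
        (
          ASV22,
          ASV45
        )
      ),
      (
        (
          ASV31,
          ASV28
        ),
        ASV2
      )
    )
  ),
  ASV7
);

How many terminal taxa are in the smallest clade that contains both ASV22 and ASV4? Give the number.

9

The MRCA of ASV22 and ASV4 is the node subtending ((ASV37,(ASV23,ASV4)),((ASV53,(ASV22,ASV45)),((ASV31,ASV28),ASV2))).
That clade contains 9 terminal taxa: ASV2, ASV22, ASV23, ASV28, ASV31, ASV37, ASV4, ASV45, ASV53.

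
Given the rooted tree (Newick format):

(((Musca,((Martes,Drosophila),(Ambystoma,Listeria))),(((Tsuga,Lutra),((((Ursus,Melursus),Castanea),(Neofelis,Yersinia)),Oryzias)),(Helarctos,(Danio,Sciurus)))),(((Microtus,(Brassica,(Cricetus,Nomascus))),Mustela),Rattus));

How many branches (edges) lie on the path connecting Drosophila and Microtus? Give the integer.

The MRCA of Drosophila and Microtus is the root of the tree.
From Drosophila up to that node: 5 branches. From Microtus up to the same node: 4 branches. Total: 5 + 4 = 9.

9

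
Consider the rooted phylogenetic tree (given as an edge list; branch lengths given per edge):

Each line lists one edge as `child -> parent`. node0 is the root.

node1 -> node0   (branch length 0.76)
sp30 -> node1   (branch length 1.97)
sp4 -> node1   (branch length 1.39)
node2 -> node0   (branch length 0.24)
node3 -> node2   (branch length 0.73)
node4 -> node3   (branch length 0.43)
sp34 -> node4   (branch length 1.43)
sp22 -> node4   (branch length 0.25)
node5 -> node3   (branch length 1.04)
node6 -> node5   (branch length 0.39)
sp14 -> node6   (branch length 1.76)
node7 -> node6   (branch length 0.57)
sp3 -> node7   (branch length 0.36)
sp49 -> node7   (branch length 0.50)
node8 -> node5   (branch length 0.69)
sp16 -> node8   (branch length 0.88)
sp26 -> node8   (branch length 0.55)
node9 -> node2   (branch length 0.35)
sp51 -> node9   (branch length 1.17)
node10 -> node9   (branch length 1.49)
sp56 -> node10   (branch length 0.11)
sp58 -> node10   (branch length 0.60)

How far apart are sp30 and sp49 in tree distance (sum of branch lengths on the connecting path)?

6.20

The path runs sp30 → … → MRCA → … → sp49; the MRCA is the root of the tree.
Branch lengths along that path: 1.97 + 0.76 + 0.24 + 0.73 + 1.04 + 0.39 + 0.57 + 0.50 = 6.20.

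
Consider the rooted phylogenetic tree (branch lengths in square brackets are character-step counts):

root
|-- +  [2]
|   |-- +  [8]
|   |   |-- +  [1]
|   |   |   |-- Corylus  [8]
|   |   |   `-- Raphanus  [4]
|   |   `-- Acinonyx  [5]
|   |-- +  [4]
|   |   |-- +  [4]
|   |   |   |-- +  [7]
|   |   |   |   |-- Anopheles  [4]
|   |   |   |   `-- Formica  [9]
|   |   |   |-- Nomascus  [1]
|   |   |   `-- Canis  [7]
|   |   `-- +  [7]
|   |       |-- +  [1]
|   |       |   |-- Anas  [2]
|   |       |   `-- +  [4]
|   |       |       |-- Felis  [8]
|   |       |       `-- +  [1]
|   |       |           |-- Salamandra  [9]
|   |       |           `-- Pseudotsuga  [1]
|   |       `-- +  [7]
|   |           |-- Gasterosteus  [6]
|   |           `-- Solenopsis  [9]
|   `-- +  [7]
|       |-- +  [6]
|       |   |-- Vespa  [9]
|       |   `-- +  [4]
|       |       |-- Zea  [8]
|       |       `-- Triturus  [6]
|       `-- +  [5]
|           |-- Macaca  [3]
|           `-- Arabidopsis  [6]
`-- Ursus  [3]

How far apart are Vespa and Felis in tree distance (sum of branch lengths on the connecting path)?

The path runs Vespa → … → MRCA → … → Felis; the MRCA is the node subtending (((Corylus,Raphanus),Acinonyx),(((Anopheles,Formica),Nomascus,Canis),((Anas,(Felis,(Salamandra,Pseudotsuga))),(Gasterosteus,Solenopsis))),((Vespa,(Zea,Triturus)),(Macaca,Arabidopsis))).
Branch lengths along that path: 9 + 6 + 7 + 4 + 7 + 1 + 4 + 8 = 46.

46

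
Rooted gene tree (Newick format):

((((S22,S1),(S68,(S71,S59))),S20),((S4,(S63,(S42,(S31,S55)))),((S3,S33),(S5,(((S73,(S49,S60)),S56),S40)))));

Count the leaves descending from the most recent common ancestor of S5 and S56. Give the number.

6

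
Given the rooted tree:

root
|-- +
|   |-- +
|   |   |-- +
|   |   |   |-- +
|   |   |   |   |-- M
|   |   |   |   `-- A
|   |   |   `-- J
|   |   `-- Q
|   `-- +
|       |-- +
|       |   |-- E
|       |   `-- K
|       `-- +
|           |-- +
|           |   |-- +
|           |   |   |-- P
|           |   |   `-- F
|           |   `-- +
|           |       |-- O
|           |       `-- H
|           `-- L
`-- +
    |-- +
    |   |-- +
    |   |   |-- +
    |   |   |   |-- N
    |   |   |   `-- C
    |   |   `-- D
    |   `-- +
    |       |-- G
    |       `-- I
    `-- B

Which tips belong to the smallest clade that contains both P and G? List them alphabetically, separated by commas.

A, B, C, D, E, F, G, H, I, J, K, L, M, N, O, P, Q

Tracing P: it sits inside (P,F).
Tracing G: it sits inside (G,I).
The smallest clade enclosing both is the whole tree (their MRCA is the root), so the answer is all 17 tips in alphabetical order.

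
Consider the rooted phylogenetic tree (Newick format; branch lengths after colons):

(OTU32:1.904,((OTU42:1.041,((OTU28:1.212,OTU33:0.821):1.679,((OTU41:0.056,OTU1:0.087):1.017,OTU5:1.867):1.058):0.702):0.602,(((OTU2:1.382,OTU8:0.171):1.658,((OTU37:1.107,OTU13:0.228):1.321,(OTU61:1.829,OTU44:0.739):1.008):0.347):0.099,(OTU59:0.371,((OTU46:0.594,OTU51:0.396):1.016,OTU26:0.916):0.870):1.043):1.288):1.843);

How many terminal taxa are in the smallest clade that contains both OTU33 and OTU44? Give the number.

16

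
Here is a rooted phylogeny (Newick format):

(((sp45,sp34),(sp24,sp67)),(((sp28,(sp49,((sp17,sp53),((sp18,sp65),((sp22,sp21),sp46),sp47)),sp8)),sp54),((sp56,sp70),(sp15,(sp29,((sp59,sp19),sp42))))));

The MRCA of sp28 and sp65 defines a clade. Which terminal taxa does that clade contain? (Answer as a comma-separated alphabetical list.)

sp17, sp18, sp21, sp22, sp28, sp46, sp47, sp49, sp53, sp65, sp8

Tracing sp28: it sits inside (sp28,(sp49,((sp17,sp53),((sp18,sp65),((sp22,sp21),sp46),sp47)),sp8)).
Tracing sp65: it sits inside (sp18,sp65).
The smallest clade enclosing both is (sp28,(sp49,((sp17,sp53),((sp18,sp65),((sp22,sp21),sp46),sp47)),sp8)); the answer is its 11 terminal taxa in alphabetical order.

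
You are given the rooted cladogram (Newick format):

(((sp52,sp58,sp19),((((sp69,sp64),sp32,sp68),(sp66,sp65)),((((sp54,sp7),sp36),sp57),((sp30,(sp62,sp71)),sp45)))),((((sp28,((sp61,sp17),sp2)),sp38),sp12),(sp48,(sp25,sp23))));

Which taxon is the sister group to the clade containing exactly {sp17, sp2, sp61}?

sp28

The clade containing exactly {sp17, sp2, sp61} attaches to the tree at the node subtending (sp28,((sp61,sp17),sp2)).
The other lineage descending from that same node — the sister group — is the single tip sp28.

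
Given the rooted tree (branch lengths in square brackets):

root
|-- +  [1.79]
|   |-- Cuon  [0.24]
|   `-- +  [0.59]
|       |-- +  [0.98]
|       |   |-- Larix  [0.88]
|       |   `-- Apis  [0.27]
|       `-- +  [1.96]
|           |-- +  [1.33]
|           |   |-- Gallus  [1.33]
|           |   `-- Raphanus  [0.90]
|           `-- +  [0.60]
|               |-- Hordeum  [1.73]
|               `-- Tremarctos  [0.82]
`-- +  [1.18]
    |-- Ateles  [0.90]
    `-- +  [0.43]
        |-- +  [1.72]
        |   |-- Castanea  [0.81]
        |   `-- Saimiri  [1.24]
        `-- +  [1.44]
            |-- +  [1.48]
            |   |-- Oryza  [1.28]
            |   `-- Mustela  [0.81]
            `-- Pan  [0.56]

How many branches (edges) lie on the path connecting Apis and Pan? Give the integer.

The MRCA of Apis and Pan is the root of the tree.
From Apis up to that node: 4 branches. From Pan up to the same node: 4 branches. Total: 4 + 4 = 8.

8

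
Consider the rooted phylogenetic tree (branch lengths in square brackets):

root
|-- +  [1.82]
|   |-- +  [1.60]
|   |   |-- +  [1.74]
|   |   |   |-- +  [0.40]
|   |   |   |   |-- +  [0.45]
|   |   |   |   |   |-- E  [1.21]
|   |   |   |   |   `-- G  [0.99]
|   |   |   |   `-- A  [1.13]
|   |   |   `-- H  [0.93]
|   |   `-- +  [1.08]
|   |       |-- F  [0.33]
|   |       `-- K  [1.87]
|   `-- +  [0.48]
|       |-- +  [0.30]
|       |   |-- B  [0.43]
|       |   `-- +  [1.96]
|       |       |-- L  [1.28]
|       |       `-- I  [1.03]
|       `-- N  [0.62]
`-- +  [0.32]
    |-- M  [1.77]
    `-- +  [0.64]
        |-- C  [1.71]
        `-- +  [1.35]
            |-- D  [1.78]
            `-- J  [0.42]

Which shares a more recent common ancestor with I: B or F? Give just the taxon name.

The MRCA of I and B subtends (B,(L,I)) (3 taxa).
The MRCA of I and F subtends (((((E,G),A),H),(F,K)),((B,(L,I)),N)) (10 taxa).
The first is nested inside the second, so I shares a more recent common ancestor with B.

B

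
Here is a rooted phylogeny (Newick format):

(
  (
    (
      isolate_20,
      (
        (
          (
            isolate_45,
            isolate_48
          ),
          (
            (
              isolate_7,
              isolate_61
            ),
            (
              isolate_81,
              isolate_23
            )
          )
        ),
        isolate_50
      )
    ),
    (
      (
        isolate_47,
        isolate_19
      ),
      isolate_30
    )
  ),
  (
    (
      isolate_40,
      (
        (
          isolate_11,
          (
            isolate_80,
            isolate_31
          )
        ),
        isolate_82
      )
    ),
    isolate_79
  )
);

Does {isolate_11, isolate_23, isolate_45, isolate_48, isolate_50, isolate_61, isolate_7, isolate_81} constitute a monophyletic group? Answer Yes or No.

No

The MRCA of the listed taxa is the root, so the smallest clade containing them is the whole tree.
That clade also contains isolate_19, isolate_20, isolate_30, isolate_31, isolate_40, isolate_47, isolate_79, isolate_80, isolate_82, which are not in the proposed group, so the group is not monophyletic.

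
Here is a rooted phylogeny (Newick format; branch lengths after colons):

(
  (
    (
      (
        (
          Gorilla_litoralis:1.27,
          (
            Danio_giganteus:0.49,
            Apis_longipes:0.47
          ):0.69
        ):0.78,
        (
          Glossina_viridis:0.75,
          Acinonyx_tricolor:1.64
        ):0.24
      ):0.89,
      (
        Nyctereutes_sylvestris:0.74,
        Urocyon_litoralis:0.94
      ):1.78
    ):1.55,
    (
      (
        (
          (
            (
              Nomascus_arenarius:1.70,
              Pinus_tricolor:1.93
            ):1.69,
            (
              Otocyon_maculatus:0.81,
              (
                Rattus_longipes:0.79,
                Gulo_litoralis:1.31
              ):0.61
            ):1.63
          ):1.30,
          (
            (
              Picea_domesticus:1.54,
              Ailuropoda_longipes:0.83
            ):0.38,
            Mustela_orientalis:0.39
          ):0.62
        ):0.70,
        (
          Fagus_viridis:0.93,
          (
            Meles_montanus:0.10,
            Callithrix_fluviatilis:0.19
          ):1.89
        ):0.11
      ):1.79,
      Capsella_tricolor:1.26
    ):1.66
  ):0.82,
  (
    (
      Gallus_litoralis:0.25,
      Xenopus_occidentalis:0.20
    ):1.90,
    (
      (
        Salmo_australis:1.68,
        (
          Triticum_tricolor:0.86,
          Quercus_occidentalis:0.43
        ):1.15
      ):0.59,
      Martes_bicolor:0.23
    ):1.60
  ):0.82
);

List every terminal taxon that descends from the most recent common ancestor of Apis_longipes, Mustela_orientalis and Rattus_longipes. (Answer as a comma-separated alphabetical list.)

Acinonyx_tricolor, Ailuropoda_longipes, Apis_longipes, Callithrix_fluviatilis, Capsella_tricolor, Danio_giganteus, Fagus_viridis, Glossina_viridis, Gorilla_litoralis, Gulo_litoralis, Meles_montanus, Mustela_orientalis, Nomascus_arenarius, Nyctereutes_sylvestris, Otocyon_maculatus, Picea_domesticus, Pinus_tricolor, Rattus_longipes, Urocyon_litoralis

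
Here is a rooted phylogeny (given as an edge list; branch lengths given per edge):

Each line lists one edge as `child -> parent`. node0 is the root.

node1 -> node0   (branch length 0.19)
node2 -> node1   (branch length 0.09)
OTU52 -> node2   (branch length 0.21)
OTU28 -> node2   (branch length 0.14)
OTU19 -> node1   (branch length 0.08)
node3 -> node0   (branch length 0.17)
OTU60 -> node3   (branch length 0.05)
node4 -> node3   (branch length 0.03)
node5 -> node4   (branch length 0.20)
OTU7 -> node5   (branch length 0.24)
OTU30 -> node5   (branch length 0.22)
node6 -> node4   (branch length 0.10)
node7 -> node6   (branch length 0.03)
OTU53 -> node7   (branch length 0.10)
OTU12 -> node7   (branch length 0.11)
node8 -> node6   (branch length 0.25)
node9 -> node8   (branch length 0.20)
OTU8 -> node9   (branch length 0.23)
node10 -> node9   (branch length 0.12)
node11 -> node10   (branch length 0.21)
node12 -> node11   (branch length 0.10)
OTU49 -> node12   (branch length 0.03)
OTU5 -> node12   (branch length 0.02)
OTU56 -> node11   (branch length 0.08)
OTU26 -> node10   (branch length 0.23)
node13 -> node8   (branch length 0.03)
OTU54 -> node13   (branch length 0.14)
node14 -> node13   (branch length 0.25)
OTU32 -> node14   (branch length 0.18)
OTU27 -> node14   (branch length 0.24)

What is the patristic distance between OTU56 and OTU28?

1.58

The path runs OTU56 → … → MRCA → … → OTU28; the MRCA is the root of the tree.
Branch lengths along that path: 0.08 + 0.21 + 0.12 + 0.20 + 0.25 + 0.10 + 0.03 + 0.17 + 0.19 + 0.09 + 0.14 = 1.58.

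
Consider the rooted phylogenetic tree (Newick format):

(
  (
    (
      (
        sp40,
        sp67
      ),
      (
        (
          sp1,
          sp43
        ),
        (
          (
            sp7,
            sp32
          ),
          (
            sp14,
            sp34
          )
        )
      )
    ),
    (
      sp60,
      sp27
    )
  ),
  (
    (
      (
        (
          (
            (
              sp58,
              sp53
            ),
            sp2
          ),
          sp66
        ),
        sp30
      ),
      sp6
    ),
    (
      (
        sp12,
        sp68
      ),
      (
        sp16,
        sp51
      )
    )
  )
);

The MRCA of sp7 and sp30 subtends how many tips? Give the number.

The MRCA of sp7 and sp30 is the root, so the clade is the entire tree.
That clade contains 20 terminal taxa: sp1, sp12, sp14, sp16, sp2, sp27, sp30, sp32, sp34, sp40, sp43, sp51, sp53, sp58, sp6, sp60, sp66, sp67, sp68, sp7.

20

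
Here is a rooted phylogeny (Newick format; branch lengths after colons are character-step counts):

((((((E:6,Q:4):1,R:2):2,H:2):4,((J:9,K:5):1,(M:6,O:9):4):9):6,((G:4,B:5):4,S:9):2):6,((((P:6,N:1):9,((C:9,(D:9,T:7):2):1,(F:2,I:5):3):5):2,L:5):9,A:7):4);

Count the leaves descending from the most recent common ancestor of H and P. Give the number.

20

The MRCA of H and P is the root, so the clade is the entire tree.
That clade contains 20 terminal taxa: A, B, C, D, E, F, G, H, I, J, K, L, M, N, O, P, Q, R, S, T.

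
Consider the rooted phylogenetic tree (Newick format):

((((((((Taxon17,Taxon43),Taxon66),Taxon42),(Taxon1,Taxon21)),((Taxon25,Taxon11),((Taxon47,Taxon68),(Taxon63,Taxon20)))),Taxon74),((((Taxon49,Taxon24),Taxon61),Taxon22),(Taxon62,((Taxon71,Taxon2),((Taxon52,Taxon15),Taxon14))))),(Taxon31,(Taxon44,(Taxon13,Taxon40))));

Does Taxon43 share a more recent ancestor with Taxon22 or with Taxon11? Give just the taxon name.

Taxon11

The MRCA of Taxon43 and Taxon11 subtends (((((Taxon17,Taxon43),Taxon66),Taxon42),(Taxon1,Taxon21)),((Taxon25,Taxon11),((Taxon47,Taxon68),(Taxon63,Taxon20)))) (12 taxa).
The MRCA of Taxon43 and Taxon22 subtends (((((((Taxon17,Taxon43),Taxon66),Taxon42),(Taxon1,Taxon21)),((Taxon25,Taxon11),((Taxon47,Taxon68),(Taxon63,Taxon20)))),Taxon74),((((Taxon49,Taxon24),Taxon61),Taxon22),(Taxon62,((Taxon71,Taxon2),((Taxon52,Taxon15),Taxon14))))) (23 taxa).
The first is nested inside the second, so Taxon43 shares a more recent common ancestor with Taxon11.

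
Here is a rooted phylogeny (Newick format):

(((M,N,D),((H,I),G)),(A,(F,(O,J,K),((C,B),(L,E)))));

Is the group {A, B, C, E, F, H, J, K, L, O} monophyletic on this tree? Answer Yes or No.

No

The MRCA of the listed taxa is the root, so the smallest clade containing them is the whole tree.
That clade also contains D, G, I, M, N, which are not in the proposed group, so the group is not monophyletic.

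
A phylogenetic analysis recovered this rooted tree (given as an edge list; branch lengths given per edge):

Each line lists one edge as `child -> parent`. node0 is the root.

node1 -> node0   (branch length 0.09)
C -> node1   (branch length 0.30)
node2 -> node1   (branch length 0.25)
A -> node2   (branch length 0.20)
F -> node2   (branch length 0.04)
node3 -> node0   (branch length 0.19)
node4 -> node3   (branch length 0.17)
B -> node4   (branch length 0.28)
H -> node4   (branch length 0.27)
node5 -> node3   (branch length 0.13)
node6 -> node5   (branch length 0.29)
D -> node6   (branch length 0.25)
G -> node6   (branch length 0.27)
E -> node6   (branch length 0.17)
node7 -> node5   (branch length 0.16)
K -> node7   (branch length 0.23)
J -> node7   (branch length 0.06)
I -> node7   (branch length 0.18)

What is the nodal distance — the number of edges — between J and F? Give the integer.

7

The MRCA of J and F is the root of the tree.
From J up to that node: 4 branches. From F up to the same node: 3 branches. Total: 4 + 3 = 7.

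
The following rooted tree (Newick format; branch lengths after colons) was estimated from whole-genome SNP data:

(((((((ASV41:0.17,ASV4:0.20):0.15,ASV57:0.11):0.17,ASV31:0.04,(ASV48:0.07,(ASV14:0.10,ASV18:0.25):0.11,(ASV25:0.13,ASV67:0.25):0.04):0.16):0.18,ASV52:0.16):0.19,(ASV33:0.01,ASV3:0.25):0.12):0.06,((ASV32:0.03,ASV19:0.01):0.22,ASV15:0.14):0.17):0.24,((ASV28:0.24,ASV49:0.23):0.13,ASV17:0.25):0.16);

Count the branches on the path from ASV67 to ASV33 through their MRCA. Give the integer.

7

The MRCA of ASV67 and ASV33 is the node subtending (((((ASV41,ASV4),ASV57),ASV31,(ASV48,(ASV14,ASV18),(ASV25,ASV67))),ASV52),(ASV33,ASV3)).
From ASV67 up to that node: 5 branches. From ASV33 up to the same node: 2 branches. Total: 5 + 2 = 7.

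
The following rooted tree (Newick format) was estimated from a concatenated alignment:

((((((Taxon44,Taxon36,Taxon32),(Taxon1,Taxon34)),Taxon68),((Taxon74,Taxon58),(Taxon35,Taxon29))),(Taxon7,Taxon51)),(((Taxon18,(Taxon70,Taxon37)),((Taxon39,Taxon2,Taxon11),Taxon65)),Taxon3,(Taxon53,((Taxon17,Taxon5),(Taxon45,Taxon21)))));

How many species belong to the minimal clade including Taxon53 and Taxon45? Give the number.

The MRCA of Taxon53 and Taxon45 is the node subtending (Taxon53,((Taxon17,Taxon5),(Taxon45,Taxon21))).
That clade contains 5 terminal taxa: Taxon17, Taxon21, Taxon45, Taxon5, Taxon53.

5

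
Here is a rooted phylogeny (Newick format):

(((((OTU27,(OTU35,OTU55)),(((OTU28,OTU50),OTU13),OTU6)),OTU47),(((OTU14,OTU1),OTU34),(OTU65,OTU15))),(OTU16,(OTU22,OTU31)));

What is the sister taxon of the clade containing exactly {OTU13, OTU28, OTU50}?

OTU6

The clade containing exactly {OTU13, OTU28, OTU50} attaches to the tree at the node subtending (((OTU28,OTU50),OTU13),OTU6).
The other lineage descending from that same node — the sister group — is the single tip OTU6.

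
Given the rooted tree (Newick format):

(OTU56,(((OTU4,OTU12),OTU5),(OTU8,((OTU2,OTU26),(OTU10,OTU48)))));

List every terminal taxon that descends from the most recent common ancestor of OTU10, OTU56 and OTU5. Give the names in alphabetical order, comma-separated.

Tracing OTU10: it sits inside (OTU10,OTU48).
Tracing OTU56: it attaches directly to the root.
Tracing OTU5: it sits inside ((OTU4,OTU12),OTU5).
The smallest clade enclosing all 3 is the whole tree (their MRCA is the root), so the answer is all 9 tips in alphabetical order.

OTU10, OTU12, OTU2, OTU26, OTU4, OTU48, OTU5, OTU56, OTU8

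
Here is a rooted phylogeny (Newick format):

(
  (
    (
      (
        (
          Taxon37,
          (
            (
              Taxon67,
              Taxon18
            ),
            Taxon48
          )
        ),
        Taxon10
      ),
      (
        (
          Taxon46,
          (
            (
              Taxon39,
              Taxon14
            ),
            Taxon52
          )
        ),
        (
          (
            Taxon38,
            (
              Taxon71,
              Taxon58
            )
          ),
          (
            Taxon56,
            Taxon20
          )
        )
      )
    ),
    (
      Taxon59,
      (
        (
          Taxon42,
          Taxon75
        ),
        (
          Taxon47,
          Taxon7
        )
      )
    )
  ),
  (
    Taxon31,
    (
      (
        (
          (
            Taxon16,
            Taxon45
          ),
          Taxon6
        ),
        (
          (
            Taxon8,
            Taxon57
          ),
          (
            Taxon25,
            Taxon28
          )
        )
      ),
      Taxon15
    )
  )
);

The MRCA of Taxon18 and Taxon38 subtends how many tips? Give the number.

The MRCA of Taxon18 and Taxon38 is the node subtending (((Taxon37,((Taxon67,Taxon18),Taxon48)),Taxon10),((Taxon46,((Taxon39,Taxon14),Taxon52)),((Taxon38,(Taxon71,Taxon58)),(Taxon56,Taxon20)))).
That clade contains 14 terminal taxa: Taxon10, Taxon14, Taxon18, Taxon20, Taxon37, Taxon38, Taxon39, Taxon46, Taxon48, Taxon52, Taxon56, Taxon58, Taxon67, Taxon71.

14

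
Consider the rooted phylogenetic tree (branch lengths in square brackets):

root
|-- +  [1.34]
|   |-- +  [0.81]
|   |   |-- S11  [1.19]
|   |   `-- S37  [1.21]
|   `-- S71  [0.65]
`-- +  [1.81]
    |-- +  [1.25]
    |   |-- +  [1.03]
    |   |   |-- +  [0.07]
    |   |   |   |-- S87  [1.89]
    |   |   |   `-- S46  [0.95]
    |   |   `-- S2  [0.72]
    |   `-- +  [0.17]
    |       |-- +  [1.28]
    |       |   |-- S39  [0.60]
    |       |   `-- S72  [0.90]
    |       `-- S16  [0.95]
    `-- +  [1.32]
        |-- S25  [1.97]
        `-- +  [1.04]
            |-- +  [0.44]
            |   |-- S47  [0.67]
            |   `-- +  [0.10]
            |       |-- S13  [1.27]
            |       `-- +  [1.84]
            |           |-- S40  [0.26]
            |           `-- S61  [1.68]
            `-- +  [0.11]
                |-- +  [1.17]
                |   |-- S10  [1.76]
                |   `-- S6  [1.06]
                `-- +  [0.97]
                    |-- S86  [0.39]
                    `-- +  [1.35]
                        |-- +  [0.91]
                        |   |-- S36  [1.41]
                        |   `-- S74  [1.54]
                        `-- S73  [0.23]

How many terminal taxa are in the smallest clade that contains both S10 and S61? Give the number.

10

The MRCA of S10 and S61 is the node subtending ((S47,(S13,(S40,S61))),((S10,S6),(S86,((S36,S74),S73)))).
That clade contains 10 terminal taxa: S10, S13, S36, S40, S47, S6, S61, S73, S74, S86.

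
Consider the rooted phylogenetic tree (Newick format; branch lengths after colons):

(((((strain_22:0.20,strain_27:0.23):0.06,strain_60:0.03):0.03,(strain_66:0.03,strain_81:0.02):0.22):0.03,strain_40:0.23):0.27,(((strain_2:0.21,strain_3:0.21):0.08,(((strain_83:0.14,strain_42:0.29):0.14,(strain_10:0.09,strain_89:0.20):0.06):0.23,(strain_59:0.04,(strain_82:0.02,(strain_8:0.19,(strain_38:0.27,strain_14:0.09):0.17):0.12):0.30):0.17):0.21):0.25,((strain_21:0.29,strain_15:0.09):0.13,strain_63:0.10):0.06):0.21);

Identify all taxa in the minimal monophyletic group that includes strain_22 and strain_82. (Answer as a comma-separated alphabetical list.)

Tracing strain_22: it sits inside (strain_22,strain_27).
Tracing strain_82: it sits inside (strain_82,(strain_8,(strain_38,strain_14))).
The smallest clade enclosing both is the whole tree (their MRCA is the root), so the answer is all 20 tips in alphabetical order.

strain_10, strain_14, strain_15, strain_2, strain_21, strain_22, strain_27, strain_3, strain_38, strain_40, strain_42, strain_59, strain_60, strain_63, strain_66, strain_8, strain_81, strain_82, strain_83, strain_89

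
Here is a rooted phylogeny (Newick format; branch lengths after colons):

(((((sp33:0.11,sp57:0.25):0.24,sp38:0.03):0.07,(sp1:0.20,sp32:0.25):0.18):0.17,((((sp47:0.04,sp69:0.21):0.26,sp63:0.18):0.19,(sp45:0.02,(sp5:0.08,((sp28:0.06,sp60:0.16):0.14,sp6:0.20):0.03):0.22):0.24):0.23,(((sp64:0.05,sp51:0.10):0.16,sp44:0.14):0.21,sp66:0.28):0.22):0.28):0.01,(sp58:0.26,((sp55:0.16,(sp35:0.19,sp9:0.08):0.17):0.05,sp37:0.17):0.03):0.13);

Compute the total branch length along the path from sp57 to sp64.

1.65

The path runs sp57 → … → MRCA → … → sp64; the MRCA is the node subtending ((((sp33,sp57),sp38),(sp1,sp32)),((((sp47,sp69),sp63),(sp45,(sp5,((sp28,sp60),sp6)))),(((sp64,sp51),sp44),sp66))).
Branch lengths along that path: 0.25 + 0.24 + 0.07 + 0.17 + 0.28 + 0.22 + 0.21 + 0.16 + 0.05 = 1.65.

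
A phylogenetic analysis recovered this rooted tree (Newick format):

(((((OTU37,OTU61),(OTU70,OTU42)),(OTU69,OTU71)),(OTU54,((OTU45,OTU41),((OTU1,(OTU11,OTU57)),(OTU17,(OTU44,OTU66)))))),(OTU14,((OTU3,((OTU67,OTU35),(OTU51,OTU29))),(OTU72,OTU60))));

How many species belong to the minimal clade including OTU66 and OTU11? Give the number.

The MRCA of OTU66 and OTU11 is the node subtending ((OTU1,(OTU11,OTU57)),(OTU17,(OTU44,OTU66))).
That clade contains 6 terminal taxa: OTU1, OTU11, OTU17, OTU44, OTU57, OTU66.

6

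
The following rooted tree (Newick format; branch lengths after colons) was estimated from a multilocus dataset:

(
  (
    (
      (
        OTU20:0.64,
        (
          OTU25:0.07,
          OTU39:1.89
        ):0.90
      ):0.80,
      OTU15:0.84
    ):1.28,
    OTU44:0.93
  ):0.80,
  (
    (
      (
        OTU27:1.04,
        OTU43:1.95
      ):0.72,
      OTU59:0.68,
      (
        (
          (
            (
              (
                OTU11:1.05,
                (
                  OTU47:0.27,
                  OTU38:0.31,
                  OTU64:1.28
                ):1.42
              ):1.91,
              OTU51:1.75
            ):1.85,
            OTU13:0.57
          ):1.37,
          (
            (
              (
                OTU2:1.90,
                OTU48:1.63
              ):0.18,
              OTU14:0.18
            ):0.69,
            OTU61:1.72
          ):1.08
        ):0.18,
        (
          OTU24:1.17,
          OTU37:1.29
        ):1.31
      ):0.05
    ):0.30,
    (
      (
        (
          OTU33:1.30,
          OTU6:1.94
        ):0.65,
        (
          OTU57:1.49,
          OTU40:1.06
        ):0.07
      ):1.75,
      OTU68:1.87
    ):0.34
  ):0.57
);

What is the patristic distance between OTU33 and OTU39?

10.28

The path runs OTU33 → … → MRCA → … → OTU39; the MRCA is the root of the tree.
Branch lengths along that path: 1.30 + 0.65 + 1.75 + 0.34 + 0.57 + 0.80 + 1.28 + 0.80 + 0.90 + 1.89 = 10.28.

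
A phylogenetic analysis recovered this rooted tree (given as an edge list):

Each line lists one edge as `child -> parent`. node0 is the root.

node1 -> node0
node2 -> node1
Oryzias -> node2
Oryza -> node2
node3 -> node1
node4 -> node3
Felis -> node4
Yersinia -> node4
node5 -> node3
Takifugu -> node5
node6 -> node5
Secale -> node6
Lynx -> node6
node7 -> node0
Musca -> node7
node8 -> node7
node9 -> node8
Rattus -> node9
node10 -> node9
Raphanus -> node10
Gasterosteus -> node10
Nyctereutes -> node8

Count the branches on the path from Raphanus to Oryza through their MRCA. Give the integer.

8

The MRCA of Raphanus and Oryza is the root of the tree.
From Raphanus up to that node: 5 branches. From Oryza up to the same node: 3 branches. Total: 5 + 3 = 8.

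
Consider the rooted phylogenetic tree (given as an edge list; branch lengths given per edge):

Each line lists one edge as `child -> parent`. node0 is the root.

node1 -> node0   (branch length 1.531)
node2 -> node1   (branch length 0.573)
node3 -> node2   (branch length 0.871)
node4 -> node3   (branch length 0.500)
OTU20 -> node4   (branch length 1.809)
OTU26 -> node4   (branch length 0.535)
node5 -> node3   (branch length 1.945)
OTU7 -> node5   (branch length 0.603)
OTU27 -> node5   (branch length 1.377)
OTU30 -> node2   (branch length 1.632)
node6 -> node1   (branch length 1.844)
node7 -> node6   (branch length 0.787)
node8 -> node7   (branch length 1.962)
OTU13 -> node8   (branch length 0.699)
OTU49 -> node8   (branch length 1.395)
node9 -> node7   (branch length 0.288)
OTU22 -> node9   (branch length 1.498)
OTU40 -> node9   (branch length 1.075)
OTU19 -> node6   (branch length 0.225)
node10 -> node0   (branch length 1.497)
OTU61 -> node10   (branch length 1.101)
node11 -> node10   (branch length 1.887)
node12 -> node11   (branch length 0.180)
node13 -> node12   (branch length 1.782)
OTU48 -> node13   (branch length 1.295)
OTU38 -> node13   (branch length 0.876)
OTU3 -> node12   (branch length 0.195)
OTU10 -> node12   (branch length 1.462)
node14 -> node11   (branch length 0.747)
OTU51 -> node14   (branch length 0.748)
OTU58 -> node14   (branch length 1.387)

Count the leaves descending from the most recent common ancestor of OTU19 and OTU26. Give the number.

10

The MRCA of OTU19 and OTU26 is the node subtending ((((OTU20,OTU26),(OTU7,OTU27)),OTU30),(((OTU13,OTU49),(OTU22,OTU40)),OTU19)).
That clade contains 10 terminal taxa: OTU13, OTU19, OTU20, OTU22, OTU26, OTU27, OTU30, OTU40, OTU49, OTU7.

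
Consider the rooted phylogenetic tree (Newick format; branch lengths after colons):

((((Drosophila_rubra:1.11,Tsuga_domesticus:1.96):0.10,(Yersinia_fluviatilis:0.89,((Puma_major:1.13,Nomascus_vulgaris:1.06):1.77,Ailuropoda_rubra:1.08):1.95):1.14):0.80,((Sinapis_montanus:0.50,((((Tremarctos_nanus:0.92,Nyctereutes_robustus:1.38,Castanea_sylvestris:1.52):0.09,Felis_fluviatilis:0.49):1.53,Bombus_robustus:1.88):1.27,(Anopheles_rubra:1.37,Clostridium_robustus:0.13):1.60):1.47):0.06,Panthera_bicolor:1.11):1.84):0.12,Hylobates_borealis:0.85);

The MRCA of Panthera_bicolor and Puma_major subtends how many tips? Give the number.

15

The MRCA of Panthera_bicolor and Puma_major is the node subtending (((Drosophila_rubra,Tsuga_domesticus),(Yersinia_fluviatilis,((Puma_major,Nomascus_vulgaris),Ailuropoda_rubra))),((Sinapis_montanus,((((Tremarctos_nanus,Nyctereutes_robustus,Castanea_sylvestris),Felis_fluviatilis),Bombus_robustus),(Anopheles_rubra,Clostridium_robustus))),Panthera_bicolor)).
That clade contains 15 terminal taxa: Ailuropoda_rubra, Anopheles_rubra, Bombus_robustus, Castanea_sylvestris, Clostridium_robustus, Drosophila_rubra, Felis_fluviatilis, Nomascus_vulgaris, Nyctereutes_robustus, Panthera_bicolor, Puma_major, Sinapis_montanus, Tremarctos_nanus, Tsuga_domesticus, Yersinia_fluviatilis.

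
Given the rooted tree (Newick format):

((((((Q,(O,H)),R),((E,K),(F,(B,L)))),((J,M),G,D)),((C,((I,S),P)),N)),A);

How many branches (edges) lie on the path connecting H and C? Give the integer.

The MRCA of H and C is the node subtending (((((Q,(O,H)),R),((E,K),(F,(B,L)))),((J,M),G,D)),((C,((I,S),P)),N)).
From H up to that node: 6 branches. From C up to the same node: 3 branches. Total: 6 + 3 = 9.

9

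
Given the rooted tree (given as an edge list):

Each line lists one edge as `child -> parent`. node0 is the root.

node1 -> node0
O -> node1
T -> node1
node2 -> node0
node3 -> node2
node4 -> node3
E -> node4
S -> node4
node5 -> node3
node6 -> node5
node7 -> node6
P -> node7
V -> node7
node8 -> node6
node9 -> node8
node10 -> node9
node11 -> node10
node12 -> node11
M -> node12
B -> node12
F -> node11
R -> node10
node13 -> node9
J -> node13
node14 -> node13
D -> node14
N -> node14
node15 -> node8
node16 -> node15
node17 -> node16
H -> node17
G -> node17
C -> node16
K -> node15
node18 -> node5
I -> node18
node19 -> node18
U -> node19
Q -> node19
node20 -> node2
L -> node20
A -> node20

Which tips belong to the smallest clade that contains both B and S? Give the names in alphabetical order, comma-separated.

Tracing B: it sits inside (M,B).
Tracing S: it sits inside (E,S).
The smallest clade enclosing both is ((E,S),(((P,V),(((((M,B),F),R),(J,(D,N))),(((H,G),C),K))),(I,(U,Q)))); the answer is its 18 terminal taxa in alphabetical order.

B, C, D, E, F, G, H, I, J, K, M, N, P, Q, R, S, U, V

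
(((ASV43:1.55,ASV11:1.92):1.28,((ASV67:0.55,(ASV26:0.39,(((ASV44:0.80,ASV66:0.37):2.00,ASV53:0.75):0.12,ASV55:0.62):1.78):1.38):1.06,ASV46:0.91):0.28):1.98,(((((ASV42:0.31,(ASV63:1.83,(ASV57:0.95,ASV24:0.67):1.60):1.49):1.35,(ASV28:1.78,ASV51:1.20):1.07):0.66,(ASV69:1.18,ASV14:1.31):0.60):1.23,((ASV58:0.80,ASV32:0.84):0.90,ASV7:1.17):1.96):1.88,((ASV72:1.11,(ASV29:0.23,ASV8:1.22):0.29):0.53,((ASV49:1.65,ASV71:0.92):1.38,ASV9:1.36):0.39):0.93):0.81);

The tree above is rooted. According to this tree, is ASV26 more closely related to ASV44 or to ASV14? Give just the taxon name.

ASV44

The MRCA of ASV26 and ASV44 subtends (ASV26,(((ASV44,ASV66),ASV53),ASV55)) (5 taxa).
The MRCA of ASV26 and ASV14 is the root, subtending the entire tree (26 taxa).
The first is nested inside the second, so ASV26 shares a more recent common ancestor with ASV44.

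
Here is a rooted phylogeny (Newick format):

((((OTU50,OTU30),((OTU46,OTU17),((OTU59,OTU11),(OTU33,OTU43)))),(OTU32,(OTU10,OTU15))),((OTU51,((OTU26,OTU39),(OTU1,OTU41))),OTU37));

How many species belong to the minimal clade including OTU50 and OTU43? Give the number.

8

The MRCA of OTU50 and OTU43 is the node subtending ((OTU50,OTU30),((OTU46,OTU17),((OTU59,OTU11),(OTU33,OTU43)))).
That clade contains 8 terminal taxa: OTU11, OTU17, OTU30, OTU33, OTU43, OTU46, OTU50, OTU59.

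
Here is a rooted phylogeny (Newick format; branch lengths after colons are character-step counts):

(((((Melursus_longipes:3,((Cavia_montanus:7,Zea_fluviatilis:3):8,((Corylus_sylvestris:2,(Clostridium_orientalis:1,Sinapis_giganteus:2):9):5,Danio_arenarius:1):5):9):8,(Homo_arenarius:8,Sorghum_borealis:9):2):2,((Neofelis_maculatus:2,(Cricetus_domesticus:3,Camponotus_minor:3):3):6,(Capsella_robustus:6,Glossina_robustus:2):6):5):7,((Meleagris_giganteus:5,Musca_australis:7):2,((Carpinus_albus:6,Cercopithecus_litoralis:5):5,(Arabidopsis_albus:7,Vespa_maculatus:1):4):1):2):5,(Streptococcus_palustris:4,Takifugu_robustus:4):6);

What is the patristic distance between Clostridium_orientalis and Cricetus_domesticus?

56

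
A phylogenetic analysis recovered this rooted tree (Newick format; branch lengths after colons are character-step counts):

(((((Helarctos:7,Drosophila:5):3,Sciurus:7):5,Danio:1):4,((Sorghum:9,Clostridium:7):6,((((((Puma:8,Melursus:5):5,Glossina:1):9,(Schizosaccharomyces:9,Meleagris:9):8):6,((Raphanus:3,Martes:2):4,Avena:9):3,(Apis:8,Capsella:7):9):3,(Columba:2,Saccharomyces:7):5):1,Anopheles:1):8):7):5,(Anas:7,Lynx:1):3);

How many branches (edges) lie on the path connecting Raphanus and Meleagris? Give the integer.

6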